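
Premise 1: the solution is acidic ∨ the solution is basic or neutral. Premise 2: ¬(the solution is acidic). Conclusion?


Disjunctive syllogism: P ∨ Q, ¬P ⊢ Q
Disjunction: the solution is acidic ∨ the solution is basic or neutral
We know it is not the case that the solution is acidic.
By disjunctive syllogism, the other disjunct must be true.

The solution is basic or neutral


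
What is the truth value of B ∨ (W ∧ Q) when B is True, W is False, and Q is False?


B = True, W = False, Q = False
Step 1: W ∧ Q = False AND False = False
Step 2: B ∨ False = True OR False = True
AND evaluated first (higher precedence); then OR applied.

True


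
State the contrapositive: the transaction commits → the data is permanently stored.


Original: If the transaction commits, then the data is permanently stored
Contrapositive: If ¬Q, then ¬P
Negate Q: not (the data is permanently stored)
Negate P: not (the transaction commits)

If not (the data is permanently stored), then not (the transaction commits).


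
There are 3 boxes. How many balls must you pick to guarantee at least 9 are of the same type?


Pigeonhole: to guarantee k in one of n categories, need (k-1)×n + 1.
k = 9, n = 3
Minimum = (9-1) × 3 + 1 = 8 × 3 + 1

25


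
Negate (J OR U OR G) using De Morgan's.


De Morgan's law: ¬(P ∨ Q ∨ R) ≡ ¬P ∧ ¬Q ∧ ¬R
¬(J ∨ U ∨ G) = ¬J ∧ ¬U ∧ ¬G

¬J ∧ ¬U ∧ ¬G


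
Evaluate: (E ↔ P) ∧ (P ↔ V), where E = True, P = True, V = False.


E = True, P = True, V = False
Step 1: E ↔ P is true when E and P have the same value. Result: True
Step 2: P ↔ V is true when P and V have the same value. Result: False
Step 3: True ∧ False = False

False


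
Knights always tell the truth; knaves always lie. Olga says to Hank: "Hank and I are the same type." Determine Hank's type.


Olga says: "Hank and I are the same type."
Case 1: Olga is a Knight (truth-teller)
  Statement is true → they ARE the same → Hank is also a Knight
Case 2: Olga is a Knave (liar)
  Statement is false → they are NOT the same → Hank is a Knight
In both cases, Hank is a Knight.

Knight


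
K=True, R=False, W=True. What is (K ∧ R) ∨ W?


K = True, R = False, W = True
Expression: (K ∧ R) ∨ W
Step 1: K ∧ R = True AND False = False
Step 2: (False) ∨ W = False OR True = True

True


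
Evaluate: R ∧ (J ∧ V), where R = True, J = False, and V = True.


R = True, J = False, V = True
Step 1: J ∧ V = False AND True = False
Step 2: R ∧ False = True AND False = False
AND is true only when ALL operands are true.

False


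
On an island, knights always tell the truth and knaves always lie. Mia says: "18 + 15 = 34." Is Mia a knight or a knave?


Statement: "18 + 15 = 34."
Actual: 18 + 15 = 33
Claimed: 34
Statement is FALSE → Mia lies → Knave

Knave


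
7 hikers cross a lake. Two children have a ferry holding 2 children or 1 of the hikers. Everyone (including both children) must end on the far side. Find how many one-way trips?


Per crossing of one of the hikers: children→, one←, one of the hikers→, one← = 4 trips
7 × 4 = 28, + 1 final children→ = 29
Minimum trips = 29

29


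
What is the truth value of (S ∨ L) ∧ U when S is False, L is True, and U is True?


S = False, L = True, U = True
Step 1: S ∨ L = False OR True = True
Step 2: True ∧ U = True AND True = True
OR is true when at least one operand is true; AND requires both.

True


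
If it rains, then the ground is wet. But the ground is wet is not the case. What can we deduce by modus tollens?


Modus tollens: P → Q, ¬Q ⊢ ¬P
P: it rains
Q: the ground is wet
We have P → Q and Q is false.
By modus tollens, P must be false.

It is not the case that it rains


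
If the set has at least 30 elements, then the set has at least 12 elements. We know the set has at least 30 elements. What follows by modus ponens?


Modus ponens: P → Q, P ⊢ Q
P: the set has at least 30 elements
Q: the set has at least 12 elements
We have P → Q and P is true.
By modus ponens, Q must be true.

The set has at least 12 elements


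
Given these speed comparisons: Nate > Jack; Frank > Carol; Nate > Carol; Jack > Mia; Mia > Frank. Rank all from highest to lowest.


Constraints: Nate > Jack; Frank > Carol; Nate > Carol; Jack > Mia; Mia > Frank
Method: at each step, the next-highest is the one remaining person who never appears on the smaller side of a constraint between remaining people.
  Step 1: remaining {Jack, Mia, Nate, Carol, Frank}; on the smaller side: {Jack, Mia, Carol, Frank} → Nate is next (Nate > Jack; Nate > Carol).
  Step 2: remaining {Jack, Mia, Carol, Frank}; on the smaller side: {Mia, Carol, Frank} → Jack is next (Jack > Mia).
  Step 3: remaining {Mia, Carol, Frank}; on the smaller side: {Carol, Frank} → Mia is next (Mia > Frank).
  Step 4: remaining {Carol, Frank}; on the smaller side: {Carol} → Frank is next (Frank > Carol).
  Step 5: only Carol remains → lowest.
Final ranking (highest to lowest):

Nate > Jack > Mia > Frank > Carol


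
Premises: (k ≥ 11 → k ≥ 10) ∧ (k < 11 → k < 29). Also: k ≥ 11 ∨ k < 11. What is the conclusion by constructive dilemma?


Constructive dilemma: (P → Q) ∧ (R → S), P ∨ R ⊢ Q ∨ S
Premise 1: k ≥ 11 → k ≥ 10
Premise 2: k < 11 → k < 29
Premise 3: k ≥ 11 ∨ k < 11
Case 1: Assuming k ≥ 11, then by Premise 1, k ≥ 10.
Case 2: Assuming k < 11, then by Premise 2, k < 29.
Since one of k ≥ 11 or k < 11 must hold, we get k ≥ 10 or k < 29.

k ≥ 10 or k < 29.


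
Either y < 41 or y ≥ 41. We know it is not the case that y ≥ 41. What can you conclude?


Disjunctive syllogism: P ∨ Q, ¬P ⊢ Q
Disjunction: y < 41 ∨ y ≥ 41
We know it is not the case that y ≥ 41.
By disjunctive syllogism, the other disjunct must be true.

y < 41


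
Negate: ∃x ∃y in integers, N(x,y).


Original: ∃x ∃y N(x,y)
Rule: ¬∀→∃, ¬∃→∀, negate predicate.
Negation: ∀x ∀y ¬N(x,y)

∀x ∀y ¬N(x,y)


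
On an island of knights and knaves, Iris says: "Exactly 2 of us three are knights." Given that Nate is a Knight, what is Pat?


Iris claims exactly 2 knights among Iris, Nate, Pat.
Given: Nate is a Knight.

Case 1: Iris is a Knight (tells truth)
  Then exactly 2 of the three are knights.
  Counting Iris, Nate: 2 knight(s) so far. Need 0 more → Pat = Knave.
Case 2: Iris is a Knave (lies)
  Then the count is NOT 2.
  If Pat = Knight, count = 2 = 2 → claim would be true, contradicts lie.
  If Pat = Knave, count = 1 ≠ 2 → lie confirmed ✓

Pat is a Knave.

Knave


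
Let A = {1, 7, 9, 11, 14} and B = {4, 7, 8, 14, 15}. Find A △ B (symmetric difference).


A = {1, 7, 9, 11, 14}
B = {4, 7, 8, 14, 15}
Operation: symmetric difference
In A only: [1, 9, 11], in B only: [4, 8, 15]

{1, 4, 8, 9, 11, 15}


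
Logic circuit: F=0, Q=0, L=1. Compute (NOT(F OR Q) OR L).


F OR Q = 0
NOT(0) = 1
1 OR 1 = 1

1


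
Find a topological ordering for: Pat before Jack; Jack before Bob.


Constraints: Pat before Jack; Jack before Bob
Method: repeatedly schedule the remaining task that has no remaining task required before it.
  Step 1: remaining {Jack, Pat, Bob}; every task except Pat still has a predecessor pending → schedule Pat.
  Step 2: remaining {Jack, Bob}; every task except Jack still has a predecessor pending → schedule Jack.
  Step 3: only Bob remains → schedule Bob.
Resulting order:

Pat → Jack → Bob


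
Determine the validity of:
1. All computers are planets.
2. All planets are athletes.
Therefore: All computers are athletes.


Premise 1: All computers are planets.
Premise 2: All planets are athletes.
Conclusion: All computers are athletes.
Barbara syllogism (AAA-1): All A are B, All B are C → All A are C.
Middle term (planets) distributed in premise 2.

Valid


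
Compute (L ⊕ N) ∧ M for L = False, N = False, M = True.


L = False, N = False, M = True
Step 1: L ⊕ N = False XOR False = False
Step 2: False ∧ M = False AND True = False
XOR true when exactly one of L,N is true; then AND with M.

False


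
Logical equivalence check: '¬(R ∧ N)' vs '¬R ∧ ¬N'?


Expression 1: ¬(R ∧ N)
Expression 2: ¬R ∧ ¬N
Truth table (R N | Expr1 Expr2):
  T T |   F     F
  T F |   T     F   ← differ
  F T |   T     F   ← differ
  F F |   T     T
Counterexample: R=T, N=F gives Expr1 = T but Expr2 = F, so the expressions are NOT logically equivalent.

No


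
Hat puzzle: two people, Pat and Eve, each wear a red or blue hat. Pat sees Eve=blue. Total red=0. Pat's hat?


Total red = 0, Eve = blue
Red accounted for: 0
Remaining for Pat: 0
Pat's hat is blue.

blue


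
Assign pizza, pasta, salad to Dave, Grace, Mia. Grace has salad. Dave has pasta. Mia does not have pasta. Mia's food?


From clues:
  Dave → pasta
  Grace → salad
By elimination, Mia gets the remaining.

pizza


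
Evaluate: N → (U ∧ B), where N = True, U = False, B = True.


N = True, U = False, B = True
Step 1: U ∧ B = False AND True = False
Step 2: N → (False): false only when N=True and consequent=False.
Result: False

False


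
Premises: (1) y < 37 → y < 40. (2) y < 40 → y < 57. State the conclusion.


Hypothetical syllogism: P → Q, Q → R ⊢ P → R
Premise 1: y < 37 → y < 40
Premise 2: y < 40 → y < 57
Chain the implications: the middle term (y < 40) links the two.
Conclusion: If y < 37, then y < 57.

If y < 37, then y < 57.


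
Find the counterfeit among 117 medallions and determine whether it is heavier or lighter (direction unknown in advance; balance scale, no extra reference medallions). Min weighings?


Let n = 117. 234 possibilities (n medallions × lighter/heavier); each weighing has 3 outcomes.
Bound for k weighings: say the first weighing puts j medallions on each pan. If it tips, the 2j weighed medallions remain suspects (each with a known direction) and k-1 weighings give 3^(k-1) outcomes; 3^(k-1) is odd, so 2j ≤ 3^(k-1) - 1. If it balances, the n - 2j unweighed medallions remain with direction unknown: 2(n - 2j) ≤ 3^(k-1) - 1 by the same parity argument. Adding, n ≤ (3^(k-1) - 1) + (3^(k-1) - 1)/2 = (3^k - 3)/2, and the classical three-group strategy achieves this (3 medallions in 2 weighings, 12 in 3, 39 in 4, 120 in 5).
So we need the smallest k with (3^k - 3)/2 ≥ 117.
k = 4: (3^4 - 3)/2 = 39 < 117 ✗
k = 5: (3^5 - 3)/2 = 120 ≥ 117 ✓

5


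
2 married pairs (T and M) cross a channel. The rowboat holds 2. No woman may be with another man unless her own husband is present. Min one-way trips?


Label couples T and M.
1. WT+WM → (far: WT,WM; near: HT,HM)
2. WT ←   (far: WM; near: HT,HM,WT)
3. HT+HM → (far: HT,HM,WM; near: WT)
4. HT ←   (far: HM,WM; near: HT,WT)  — HT returns, since WT is alone on near bank
5. HT+WT → (far: all four; near: empty)
Every state respects the constraint.
Minimum trips = 5

5


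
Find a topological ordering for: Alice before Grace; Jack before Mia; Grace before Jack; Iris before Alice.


Constraints: Alice before Grace; Jack before Mia; Grace before Jack; Iris before Alice
Method: repeatedly schedule the remaining task that has no remaining task required before it.
  Step 1: remaining {Alice, Mia, Grace, Iris, Jack}; every task except Iris still has a predecessor pending → schedule Iris.
  Step 2: remaining {Alice, Mia, Grace, Jack}; every task except Alice still has a predecessor pending → schedule Alice.
  Step 3: remaining {Mia, Grace, Jack}; every task except Grace still has a predecessor pending → schedule Grace.
  Step 4: remaining {Mia, Jack}; every task except Jack still has a predecessor pending → schedule Jack.
  Step 5: only Mia remains → schedule Mia.
Resulting order:

Iris → Alice → Grace → Jack → Mia


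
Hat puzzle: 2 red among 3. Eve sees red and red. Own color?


Total red = 2, seen red = 2
Own red = 2 - 2 = 0
Eve's hat is blue.

blue


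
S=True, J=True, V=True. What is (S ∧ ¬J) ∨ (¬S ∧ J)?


S = True, J = True, V = True
Expression: (S ∧ ¬J) ∨ (¬S ∧ J)
Step 1: ¬J = NOT True = False
Step 2: S ∧ ¬J = True AND False = False
Step 3: ¬S = NOT True = False
Step 4: ¬S ∧ J = False AND True = False
Step 5: (False) ∨ (False) = False OR False = False

False


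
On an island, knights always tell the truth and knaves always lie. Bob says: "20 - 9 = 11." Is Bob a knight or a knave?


Statement: "20 - 9 = 11."
Actual: 20 - 9 = 11
Claimed: 11
Statement is TRUE → Bob tells the truth → Knight

Knight


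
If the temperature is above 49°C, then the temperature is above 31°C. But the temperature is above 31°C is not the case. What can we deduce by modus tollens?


Modus tollens: P → Q, ¬Q ⊢ ¬P
P: the temperature is above 49°C
Q: the temperature is above 31°C
We have P → Q and Q is false.
By modus tollens, P must be false.

It is not the case that the temperature is above 49°C


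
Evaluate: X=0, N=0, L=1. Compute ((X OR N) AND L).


X OR N = 0|0 = 0
0 AND 1 = 0

0


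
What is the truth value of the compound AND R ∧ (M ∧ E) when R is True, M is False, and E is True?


R = True, M = False, E = True
Step 1: M ∧ E = False AND True = False
Step 2: R ∧ False = True AND False = False
AND is true only when ALL operands are true.

False


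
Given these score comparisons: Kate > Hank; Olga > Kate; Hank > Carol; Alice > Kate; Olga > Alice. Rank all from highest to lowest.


Constraints: Kate > Hank; Olga > Kate; Hank > Carol; Alice > Kate; Olga > Alice
Method: at each step, the next-highest is the one remaining person who never appears on the smaller side of a constraint between remaining people.
  Step 1: remaining {Kate, Hank, Alice, Olga, Carol}; on the smaller side: {Kate, Hank, Alice, Carol} → Olga is next (Olga > Kate; Olga > Alice).
  Step 2: remaining {Kate, Hank, Alice, Carol}; on the smaller side: {Kate, Hank, Carol} → Alice is next (Alice > Kate).
  Step 3: remaining {Kate, Hank, Carol}; on the smaller side: {Hank, Carol} → Kate is next (Kate > Hank).
  Step 4: remaining {Hank, Carol}; on the smaller side: {Carol} → Hank is next (Hank > Carol).
  Step 5: only Carol remains → lowest.
Final ranking (highest to lowest):

Olga > Alice > Kate > Hank > Carol


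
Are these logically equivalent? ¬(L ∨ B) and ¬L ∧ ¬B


Expression 1: ¬(L ∨ B)
Expression 2: ¬L ∧ ¬B
Truth table (L B | Expr1 Expr2):
  T T |   F     F
  T F |   F     F
  F T |   F     F
  F F |   T     T
All 4 rows agree, so the expressions are logically equivalent.

Yes


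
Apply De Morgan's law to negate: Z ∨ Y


De Morgan's law: ¬(P ∨ Q) ≡ ¬P ∧ ¬Q
¬(Z ∨ Y) = ¬Z ∧ ¬Y

¬Z ∧ ¬Y


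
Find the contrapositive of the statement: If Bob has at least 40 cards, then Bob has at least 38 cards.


Original: If Bob has at least 40 cards, then Bob has at least 38 cards
Contrapositive: If ¬Q, then ¬P
Negate Q: not (Bob has at least 38 cards)
Negate P: not (Bob has at least 40 cards)

If not (Bob has at least 38 cards), then not (Bob has at least 40 cards).


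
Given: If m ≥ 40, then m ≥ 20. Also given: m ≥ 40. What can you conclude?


Modus ponens: P → Q, P ⊢ Q
P: m ≥ 40
Q: m ≥ 20
We have P → Q and P is true.
By modus ponens, Q must be true.

m ≥ 20


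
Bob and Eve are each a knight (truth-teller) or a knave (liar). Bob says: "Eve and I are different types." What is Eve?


Bob says: "Eve and I are different types."
Case 1: Bob is a Knight (truth-teller)
  Statement is true → they ARE different → Eve is a Knave
Case 2: Bob is a Knave (liar)
  Statement is false → they are NOT different → Eve is a Knave
In both cases, Eve is a Knave.

Knave


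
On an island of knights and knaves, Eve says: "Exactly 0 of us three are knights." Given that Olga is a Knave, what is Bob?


Eve claims exactly 0 knights among Eve, Olga, Bob.
Given: Olga is a Knave.

Case 1: Eve is a Knight (tells truth)
  Then exactly 0 of the three are knights.
  Counting Eve, Olga: 1 knight(s) so far. Need -1 more → impossible.
Case 2: Eve is a Knave (lies)
  Then the count is NOT 0.
  If Bob = Knave, count = 0 = 0 → claim would be true, contradicts lie.
  If Bob = Knight, count = 1 ≠ 0 → lie confirmed ✓

Bob is a Knight.

Knight


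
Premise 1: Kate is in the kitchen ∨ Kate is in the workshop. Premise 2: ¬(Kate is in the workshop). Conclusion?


Disjunctive syllogism: P ∨ Q, ¬P ⊢ Q
Disjunction: Kate is in the kitchen ∨ Kate is in the workshop
We know it is not the case that Kate is in the workshop.
By disjunctive syllogism, the other disjunct must be true.

Kate is in the kitchen


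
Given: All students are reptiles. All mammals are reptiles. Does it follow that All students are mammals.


Premise 1: All students are reptiles.
Premise 2: All mammals are reptiles.
Conclusion: All students are mammals.
Fallacy: undistributed middle. reptiles is predicate in both.
Counterexample: students and mammals could be disjoint subsets of reptiles.

Invalid


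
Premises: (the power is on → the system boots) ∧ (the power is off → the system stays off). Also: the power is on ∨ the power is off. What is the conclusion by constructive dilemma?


Constructive dilemma: (P → Q) ∧ (R → S), P ∨ R ⊢ Q ∨ S
Premise 1: the power is on → the system boots
Premise 2: the power is off → the system stays off
Premise 3: the power is on ∨ the power is off
Case 1: Assuming the power is on, then by Premise 1, the system boots.
Case 2: Assuming the power is off, then by Premise 2, the system stays off.
Since one of the power is on or the power is off must hold, we get the system boots or the system stays off.

The system boots or the system stays off.


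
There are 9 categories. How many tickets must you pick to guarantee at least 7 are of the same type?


Pigeonhole: to guarantee k in one of n categories, need (k-1)×n + 1.
k = 7, n = 9
Minimum = (7-1) × 9 + 1 = 6 × 9 + 1

55


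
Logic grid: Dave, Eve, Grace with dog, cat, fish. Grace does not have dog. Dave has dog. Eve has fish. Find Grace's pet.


From clues:
  Dave → dog
  Eve → fish
By elimination, Grace gets the remaining.

cat


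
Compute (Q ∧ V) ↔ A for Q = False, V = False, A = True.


Q = False, V = False, A = True
Step 1: Q ∧ V = False AND False = False
Step 2: (False) ↔ A: true when both sides have same truth value.
Result: False ↔ True = False

False


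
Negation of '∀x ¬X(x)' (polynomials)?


Original: ∀x ¬X(x)
Rule: ¬∀→∃, ¬∃→∀, negate predicate.
Negation: ∃x X(x)

∃x X(x)


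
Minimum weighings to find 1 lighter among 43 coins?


Each weighing has 3 outcomes (left heavy / balance / right heavy), so k weighings distinguish at most 3^k cases; splitting into three near-equal groups achieves this.
Need 3^k ≥ 43: 3^3 = 27 < 43 ≤ 3^4 = 81
k = ⌈log₃(43)⌉ = 4

4


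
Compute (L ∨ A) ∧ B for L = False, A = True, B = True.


L = False, A = True, B = True
Step 1: L ∨ A = False OR True = True
Step 2: True ∧ B = True AND True = True
OR is true when at least one operand is true; AND requires both.

True


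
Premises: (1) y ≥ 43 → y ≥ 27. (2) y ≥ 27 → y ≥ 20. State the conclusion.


Hypothetical syllogism: P → Q, Q → R ⊢ P → R
Premise 1: y ≥ 43 → y ≥ 27
Premise 2: y ≥ 27 → y ≥ 20
Chain the implications: the middle term (y ≥ 27) links the two.
Conclusion: If y ≥ 43, then y ≥ 20.

If y ≥ 43, then y ≥ 20.


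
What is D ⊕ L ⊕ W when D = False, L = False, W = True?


D = False, L = False, W = True
Step 1: D ⊕ L = False XOR False = False
Step 2: False ⊕ W = False XOR True = True
XOR is true when an odd number of operands are true.

True


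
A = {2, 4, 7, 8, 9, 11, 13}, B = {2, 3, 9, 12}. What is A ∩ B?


A = {2, 4, 7, 8, 9, 11, 13}
B = {2, 3, 9, 12}
Operation: intersection
Elements in both: 2, 9

{2, 9}


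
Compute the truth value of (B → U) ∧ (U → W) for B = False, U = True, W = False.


B = False, U = True, W = False
Step 1: B → U is false only when B=True and U=False. Result: True
Step 2: U → W is false only when U=True and W=False. Result: False
Step 3: True ∧ False = False

False


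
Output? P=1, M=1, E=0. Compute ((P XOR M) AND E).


P XOR M = 1^1 = 0
0 AND 0 = 0

0


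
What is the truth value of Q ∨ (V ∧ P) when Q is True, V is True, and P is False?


Q = True, V = True, P = False
Step 1: V ∧ P = True AND False = False
Step 2: Q ∨ False = True OR False = True
AND evaluated first (higher precedence); then OR applied.

True


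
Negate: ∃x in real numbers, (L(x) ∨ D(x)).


Original: ∃x (L(x) ∨ D(x))
Rule: ¬∀→∃, ¬∃→∀, negate predicate.
Negation: ∀x (¬L(x) ∧ ¬D(x))

∀x (¬L(x) ∧ ¬D(x))


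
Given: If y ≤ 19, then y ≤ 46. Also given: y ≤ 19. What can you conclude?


Modus ponens: P → Q, P ⊢ Q
P: y ≤ 19
Q: y ≤ 46
We have P → Q and P is true.
By modus ponens, Q must be true.

y ≤ 46


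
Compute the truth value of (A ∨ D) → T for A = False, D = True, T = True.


A = False, D = True, T = True
Step 1: A ∨ D = False OR True = True
Step 2: (True) → T: false only when antecedent=True and T=False.
Result: True

True


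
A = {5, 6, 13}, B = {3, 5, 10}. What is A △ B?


A = {5, 6, 13}
B = {3, 5, 10}
Operation: symmetric difference
In A only: [6, 13], in B only: [3, 10]

{3, 6, 10, 13}


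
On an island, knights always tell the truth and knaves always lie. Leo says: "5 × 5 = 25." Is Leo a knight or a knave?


Statement: "5 × 5 = 25."
Actual: 5 × 5 = 25
Claimed: 25
Statement is TRUE → Leo tells the truth → Knight

Knight


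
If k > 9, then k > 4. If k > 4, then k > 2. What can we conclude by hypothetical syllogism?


Hypothetical syllogism: P → Q, Q → R ⊢ P → R
Premise 1: k > 9 → k > 4
Premise 2: k > 4 → k > 2
Chain the implications: the middle term (k > 4) links the two.
Conclusion: If k > 9, then k > 2.

If k > 9, then k > 2.


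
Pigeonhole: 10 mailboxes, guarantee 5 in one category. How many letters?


Pigeonhole: to guarantee k in one of n categories, need (k-1)×n + 1.
k = 5, n = 10
Minimum = (5-1) × 10 + 1 = 4 × 10 + 1

41


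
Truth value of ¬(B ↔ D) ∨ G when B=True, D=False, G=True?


B = True, D = False, G = True
Expression: ¬(B ↔ D) ∨ G
Step 1: B ↔ D = (True iff False) = False
Step 2: ¬(B ↔ D) = NOT False = True
Step 3: (True) ∨ G = True OR True = True

True


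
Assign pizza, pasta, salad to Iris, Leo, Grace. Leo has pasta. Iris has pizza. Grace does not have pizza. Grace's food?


From clues:
  Iris → pizza
  Leo → pasta
By elimination, Grace gets the remaining.

salad


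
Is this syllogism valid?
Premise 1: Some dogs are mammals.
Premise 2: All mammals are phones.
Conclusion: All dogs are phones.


Premise 1: Some dogs are mammals.
Premise 2: All mammals are phones.
Conclusion: All dogs are phones.
Fallacy: illicit minor. The minor term (dogs) is distributed in the conclusion ('All dogs ...') but undistributed in its premise ('Some dogs are mammals' doesn't cover all dogs).
Only 'Some dogs are phones' follows, not 'All'.

Invalid


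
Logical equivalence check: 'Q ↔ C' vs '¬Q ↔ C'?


Expression 1: Q ↔ C
Expression 2: ¬Q ↔ C
Truth table (Q C | Expr1 Expr2):
  T T |   T     F   ← differ
  T F |   F     T   ← differ
  F T |   F     T   ← differ
  F F |   T     F   ← differ
Counterexample: Q=T, C=T gives Expr1 = T but Expr2 = F, so the expressions are NOT logically equivalent.

No


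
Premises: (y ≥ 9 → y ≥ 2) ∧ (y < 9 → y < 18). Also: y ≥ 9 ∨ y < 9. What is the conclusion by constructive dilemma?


Constructive dilemma: (P → Q) ∧ (R → S), P ∨ R ⊢ Q ∨ S
Premise 1: y ≥ 9 → y ≥ 2
Premise 2: y < 9 → y < 18
Premise 3: y ≥ 9 ∨ y < 9
Case 1: Assuming y ≥ 9, then by Premise 1, y ≥ 2.
Case 2: Assuming y < 9, then by Premise 2, y < 18.
Since one of y ≥ 9 or y < 9 must hold, we get y ≥ 2 or y < 18.

y ≥ 2 or y < 18.


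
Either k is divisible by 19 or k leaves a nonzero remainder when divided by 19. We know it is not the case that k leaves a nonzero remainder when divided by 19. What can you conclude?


Disjunctive syllogism: P ∨ Q, ¬P ⊢ Q
Disjunction: k is divisible by 19 ∨ k leaves a nonzero remainder when divided by 19
We know it is not the case that k leaves a nonzero remainder when divided by 19.
By disjunctive syllogism, the other disjunct must be true.

k is divisible by 19


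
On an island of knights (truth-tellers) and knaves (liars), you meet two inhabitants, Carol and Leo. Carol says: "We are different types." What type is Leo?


Carol says: "We are different types."
Case 1: Carol is a Knight (truth-teller)
  Statement is true → they ARE different → Leo is a Knave
Case 2: Carol is a Knave (liar)
  Statement is false → they are NOT different → Leo is a Knave
In both cases, Leo is a Knave.

Knave


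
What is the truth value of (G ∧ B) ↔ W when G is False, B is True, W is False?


G = False, B = True, W = False
Step 1: G ∧ B = False AND True = False
Step 2: (False) ↔ W: true when both sides have same truth value.
Result: False ↔ False = True

True


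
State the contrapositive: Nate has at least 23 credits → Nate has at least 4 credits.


Original: If Nate has at least 23 credits, then Nate has at least 4 credits
Contrapositive: If ¬Q, then ¬P
Negate Q: not (Nate has at least 4 credits)
Negate P: not (Nate has at least 23 credits)

If not (Nate has at least 4 credits), then not (Nate has at least 23 credits).


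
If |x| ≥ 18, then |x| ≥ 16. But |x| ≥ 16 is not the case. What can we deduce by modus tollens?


Modus tollens: P → Q, ¬Q ⊢ ¬P
P: |x| ≥ 18
Q: |x| ≥ 16
We have P → Q and Q is false.
By modus tollens, P must be false.

It is not the case that |x| ≥ 18


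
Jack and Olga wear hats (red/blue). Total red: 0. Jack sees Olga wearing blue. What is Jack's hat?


Total red = 0, Olga = blue
Red accounted for: 0
Remaining for Jack: 0
Jack's hat is blue.

blue


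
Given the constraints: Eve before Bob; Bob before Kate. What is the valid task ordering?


Constraints: Eve before Bob; Bob before Kate
Method: repeatedly schedule the remaining task that has no remaining task required before it.
  Step 1: remaining {Kate, Eve, Bob}; every task except Eve still has a predecessor pending → schedule Eve.
  Step 2: remaining {Kate, Bob}; every task except Bob still has a predecessor pending → schedule Bob.
  Step 3: only Kate remains → schedule Kate.
Resulting order:

Eve → Bob → Kate


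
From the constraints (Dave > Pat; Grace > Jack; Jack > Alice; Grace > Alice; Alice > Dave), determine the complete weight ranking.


Constraints: Dave > Pat; Grace > Jack; Jack > Alice; Grace > Alice; Alice > Dave
Method: at each step, the next-highest is the one remaining person who never appears on the smaller side of a constraint between remaining people.
  Step 1: remaining {Jack, Alice, Pat, Grace, Dave}; on the smaller side: {Jack, Alice, Pat, Dave} → Grace is next (Grace > Jack; Grace > Alice).
  Step 2: remaining {Jack, Alice, Pat, Dave}; on the smaller side: {Alice, Pat, Dave} → Jack is next (Jack > Alice).
  Step 3: remaining {Alice, Pat, Dave}; on the smaller side: {Pat, Dave} → Alice is next (Alice > Dave).
  Step 4: remaining {Pat, Dave}; on the smaller side: {Pat} → Dave is next (Dave > Pat).
  Step 5: only Pat remains → lowest.
Final ranking (highest to lowest):

Grace > Jack > Alice > Dave > Pat


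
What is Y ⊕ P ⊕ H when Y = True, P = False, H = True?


Y = True, P = False, H = True
Step 1: Y ⊕ P = True XOR False = True
Step 2: True ⊕ H = True XOR True = False
XOR is true when an odd number of operands are true.

False


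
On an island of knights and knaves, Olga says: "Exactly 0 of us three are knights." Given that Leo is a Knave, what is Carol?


Olga claims exactly 0 knights among Olga, Leo, Carol.
Given: Leo is a Knave.

Case 1: Olga is a Knight (tells truth)
  Then exactly 0 of the three are knights.
  Counting Olga, Leo: 1 knight(s) so far. Need -1 more → impossible.
Case 2: Olga is a Knave (lies)
  Then the count is NOT 0.
  If Carol = Knave, count = 0 = 0 → claim would be true, contradicts lie.
  If Carol = Knight, count = 1 ≠ 0 → lie confirmed ✓

Carol is a Knight.

Knight


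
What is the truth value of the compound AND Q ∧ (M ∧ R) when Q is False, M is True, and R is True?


Q = False, M = True, R = True
Step 1: M ∧ R = True AND True = True
Step 2: Q ∧ True = False AND True = False
AND is true only when ALL operands are true.

False


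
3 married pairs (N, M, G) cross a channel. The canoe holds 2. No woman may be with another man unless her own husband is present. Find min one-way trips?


Label couples N, M, G (H = husband, W = wife).
Counting alone: 6 people, the canoe carries 2 and someone must bring it back, so each round trip nets at most +1 on the far side until the last crossing → at least 9 trips. The jealousy constraint makes 9 impossible; the shortest valid schedule has 11:
1. WN+WM →  (far: WN,WM; near: HN,HM,HG,WG)
2. WN ←       (far: WM; near: HN,HM,HG,WN,WG)
3. WN+WG →  (far: WN,WM,WG; near: HN,HM,HG)
4. WN ←       (far: WM,WG; near: HN,HM,HG,WN)
5. HM+HG →  (far: HM,WM,HG,WG; near: HN,WN)
6. HM+WM ←  (far: HG,WG; near: HN,WN,HM,WM)
7. HN+HM →  (far: HN,HM,HG,WG; near: WN,WM)
8. WG ←       (far: HN,HM,HG; near: WN,WM,WG)
9. WN+WM →  (far: HN,WN,HM,WM,HG; near: WG)
10. HG ←      (far: HN,WN,HM,WM; near: HG,WG)
11. HG+WG → (far: all six; near: empty)
In every state each wife is either with her husband or with no other man.
Minimum trips = 11

11


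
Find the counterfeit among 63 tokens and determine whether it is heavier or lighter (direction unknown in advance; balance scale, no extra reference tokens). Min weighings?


Let n = 63. 126 possibilities (n tokens × lighter/heavier); each weighing has 3 outcomes.
Bound for k weighings: say the first weighing puts j tokens on each pan. If it tips, the 2j weighed tokens remain suspects (each with a known direction) and k-1 weighings give 3^(k-1) outcomes; 3^(k-1) is odd, so 2j ≤ 3^(k-1) - 1. If it balances, the n - 2j unweighed tokens remain with direction unknown: 2(n - 2j) ≤ 3^(k-1) - 1 by the same parity argument. Adding, n ≤ (3^(k-1) - 1) + (3^(k-1) - 1)/2 = (3^k - 3)/2, and the classical three-group strategy achieves this (3 tokens in 2 weighings, 12 in 3, 39 in 4, 120 in 5).
So we need the smallest k with (3^k - 3)/2 ≥ 63.
k = 4: (3^4 - 3)/2 = 39 < 63 ✗
k = 5: (3^5 - 3)/2 = 120 ≥ 63 ✓

5


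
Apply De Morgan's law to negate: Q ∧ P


De Morgan's law: ¬(P ∧ Q) ≡ ¬P ∨ ¬Q
¬(Q ∧ P) = ¬Q ∨ ¬P

¬Q ∨ ¬P


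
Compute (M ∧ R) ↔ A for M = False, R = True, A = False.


M = False, R = True, A = False
Step 1: M ∧ R = False AND True = False
Step 2: (False) ↔ A: true when both sides have same truth value.
Result: False ↔ False = True

True


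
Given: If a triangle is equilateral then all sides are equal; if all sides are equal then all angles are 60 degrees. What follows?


Hypothetical syllogism: P → Q, Q → R ⊢ P → R
Premise 1: a triangle is equilateral → all sides are equal
Premise 2: all sides are equal → all angles are 60 degrees
Chain the implications: the middle term (all sides are equal) links the two.
Conclusion: If a triangle is equilateral, then all angles are 60 degrees.

If a triangle is equilateral, then all angles are 60 degrees.


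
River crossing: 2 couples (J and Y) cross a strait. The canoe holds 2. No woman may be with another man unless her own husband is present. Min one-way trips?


Label couples J and Y.
1. WJ+WY → (far: WJ,WY; near: HJ,HY)
2. WJ ←   (far: WY; near: HJ,HY,WJ)
3. HJ+HY → (far: HJ,HY,WY; near: WJ)
4. HJ ←   (far: HY,WY; near: HJ,WJ)  — HJ returns, since WJ is alone on near bank
5. HJ+WJ → (far: all four; near: empty)
Every state respects the constraint.
Minimum trips = 5

5


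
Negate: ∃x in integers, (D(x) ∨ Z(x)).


Original: ∃x (D(x) ∨ Z(x))
Rule: ¬∀→∃, ¬∃→∀, negate predicate.
Negation: ∀x (¬D(x) ∧ ¬Z(x))

∀x (¬D(x) ∧ ¬Z(x))


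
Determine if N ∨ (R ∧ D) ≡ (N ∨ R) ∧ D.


Expression 1: N ∨ (R ∧ D)
Expression 2: (N ∨ R) ∧ D
Truth table (N R D | Expr1 Expr2):
  T T T |   T     T
  T T F |   T     F   ← differ
  T F T |   T     T
  T F F |   T     F   ← differ
  F T T |   T     T
  F T F |   F     F
  F F T |   F     F
  F F F |   F     F
Counterexample: N=T, R=T, D=F gives Expr1 = T but Expr2 = F, so the expressions are NOT logically equivalent.

No


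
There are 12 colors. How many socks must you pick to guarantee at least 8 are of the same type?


Pigeonhole: to guarantee k in one of n categories, need (k-1)×n + 1.
k = 8, n = 12
Minimum = (8-1) × 12 + 1 = 7 × 12 + 1

85


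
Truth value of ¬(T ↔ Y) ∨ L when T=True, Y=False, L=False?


T = True, Y = False, L = False
Expression: ¬(T ↔ Y) ∨ L
Step 1: T ↔ Y = (True iff False) = False
Step 2: ¬(T ↔ Y) = NOT False = True
Step 3: (True) ∨ L = True OR False = True

True


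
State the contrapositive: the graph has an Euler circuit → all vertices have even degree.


Original: If the graph has an Euler circuit, then all vertices have even degree
Contrapositive: If ¬Q, then ¬P
Negate Q: not (all vertices have even degree)
Negate P: not (the graph has an Euler circuit)

If not (all vertices have even degree), then not (the graph has an Euler circuit).


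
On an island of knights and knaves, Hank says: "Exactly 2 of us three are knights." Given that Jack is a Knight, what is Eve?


Hank claims exactly 2 knights among Hank, Jack, Eve.
Given: Jack is a Knight.

Case 1: Hank is a Knight (tells truth)
  Then exactly 2 of the three are knights.
  Counting Hank, Jack: 2 knight(s) so far. Need 0 more → Eve = Knave.
Case 2: Hank is a Knave (lies)
  Then the count is NOT 2.
  If Eve = Knight, count = 2 = 2 → claim would be true, contradicts lie.
  If Eve = Knave, count = 1 ≠ 2 → lie confirmed ✓

Eve is a Knave.

Knave


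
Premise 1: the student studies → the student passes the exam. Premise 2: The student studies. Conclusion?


Modus ponens: P → Q, P ⊢ Q
P: the student studies
Q: the student passes the exam
We have P → Q and P is true.
By modus ponens, Q must be true.

The student passes the exam


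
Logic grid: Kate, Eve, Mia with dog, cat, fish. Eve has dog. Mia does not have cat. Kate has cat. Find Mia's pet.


From clues:
  Eve → dog
  Kate → cat
By elimination, Mia gets the remaining.

fish


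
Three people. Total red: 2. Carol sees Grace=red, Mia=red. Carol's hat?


Total red = 2, seen red = 2
Own red = 2 - 2 = 0
Carol's hat is blue.

blue


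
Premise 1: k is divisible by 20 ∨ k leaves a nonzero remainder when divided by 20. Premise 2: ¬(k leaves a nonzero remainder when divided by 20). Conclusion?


Disjunctive syllogism: P ∨ Q, ¬P ⊢ Q
Disjunction: k is divisible by 20 ∨ k leaves a nonzero remainder when divided by 20
We know it is not the case that k leaves a nonzero remainder when divided by 20.
By disjunctive syllogism, the other disjunct must be true.

k is divisible by 20


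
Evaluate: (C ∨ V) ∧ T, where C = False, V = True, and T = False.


C = False, V = True, T = False
Step 1: C ∨ V = False OR True = True
Step 2: True ∧ T = True AND False = False
OR is true when at least one operand is true; AND requires both.

False


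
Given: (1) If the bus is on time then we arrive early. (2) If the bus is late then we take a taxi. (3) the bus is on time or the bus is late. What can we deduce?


Constructive dilemma: (P → Q) ∧ (R → S), P ∨ R ⊢ Q ∨ S
Premise 1: the bus is on time → we arrive early
Premise 2: the bus is late → we take a taxi
Premise 3: the bus is on time ∨ the bus is late
Case 1: Assuming the bus is on time, then by Premise 1, we arrive early.
Case 2: Assuming the bus is late, then by Premise 2, we take a taxi.
Since one of the bus is on time or the bus is late must hold, we get we arrive early or we take a taxi.

We arrive early or we take a taxi.


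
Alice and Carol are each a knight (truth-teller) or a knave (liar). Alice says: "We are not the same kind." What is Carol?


Alice says: "We are not the same kind."
Case 1: Alice is a Knight (truth-teller)
  Statement is true → they ARE different → Carol is a Knave
Case 2: Alice is a Knave (liar)
  Statement is false → they are NOT different → Carol is a Knave
In both cases, Carol is a Knave.

Knave


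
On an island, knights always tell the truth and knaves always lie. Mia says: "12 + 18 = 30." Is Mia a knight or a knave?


Statement: "12 + 18 = 30."
Actual: 12 + 18 = 30
Claimed: 30
Statement is TRUE → Mia tells the truth → Knight

Knight


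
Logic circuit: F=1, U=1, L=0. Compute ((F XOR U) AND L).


F XOR U = 1^1 = 0
0 AND 0 = 0

0


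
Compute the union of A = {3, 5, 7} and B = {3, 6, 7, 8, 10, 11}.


A = {3, 5, 7}
B = {3, 6, 7, 8, 10, 11}
Operation: union
All elements combined: 3, 5, 6, 7, 8, 10, 11

{3, 5, 6, 7, 8, 10, 11}


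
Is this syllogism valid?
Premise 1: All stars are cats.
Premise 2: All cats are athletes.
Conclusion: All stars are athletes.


Premise 1: All stars are cats.
Premise 2: All cats are athletes.
Conclusion: All stars are athletes.
Barbara syllogism (AAA-1): All A are B, All B are C → All A are C.
Middle term (cats) distributed in premise 2.

Valid


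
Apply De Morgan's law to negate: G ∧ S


De Morgan's law: ¬(P ∧ Q) ≡ ¬P ∨ ¬Q
¬(G ∧ S) = ¬G ∨ ¬S

¬G ∨ ¬S


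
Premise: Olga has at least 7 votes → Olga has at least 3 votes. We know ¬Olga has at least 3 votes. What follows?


Modus tollens: P → Q, ¬Q ⊢ ¬P
P: Olga has at least 7 votes
Q: Olga has at least 3 votes
We have P → Q and Q is false.
By modus tollens, P must be false.

It is not the case that Olga has at least 7 votes


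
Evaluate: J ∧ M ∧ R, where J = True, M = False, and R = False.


J = True, M = False, R = False
Step 1: J ∧ M = True AND False = False
Step 2: (False) ∧ R = (False) AND False = False
AND is true only when ALL operands are true.

False


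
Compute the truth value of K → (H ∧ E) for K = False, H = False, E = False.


K = False, H = False, E = False
Step 1: H ∧ E = False AND False = False
Step 2: K → (False): false only when K=True and consequent=False.
Result: True

True


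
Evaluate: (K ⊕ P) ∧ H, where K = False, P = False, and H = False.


K = False, P = False, H = False
Step 1: K ⊕ P = False XOR False = False
Step 2: False ∧ H = False AND False = False
XOR true when exactly one of K,P is true; then AND with H.

False


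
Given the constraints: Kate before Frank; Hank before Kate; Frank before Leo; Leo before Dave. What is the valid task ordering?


Constraints: Kate before Frank; Hank before Kate; Frank before Leo; Leo before Dave
Method: repeatedly schedule the remaining task that has no remaining task required before it.
  Step 1: remaining {Leo, Kate, Dave, Hank, Frank}; every task except Hank still has a predecessor pending → schedule Hank.
  Step 2: remaining {Leo, Kate, Dave, Frank}; every task except Kate still has a predecessor pending → schedule Kate.
  Step 3: remaining {Leo, Dave, Frank}; every task except Frank still has a predecessor pending → schedule Frank.
  Step 4: remaining {Leo, Dave}; every task except Leo still has a predecessor pending → schedule Leo.
  Step 5: only Dave remains → schedule Dave.
Resulting order:

Hank → Kate → Frank → Leo → Dave


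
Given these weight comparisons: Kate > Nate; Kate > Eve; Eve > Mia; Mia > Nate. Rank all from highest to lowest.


Constraints: Kate > Nate; Kate > Eve; Eve > Mia; Mia > Nate
Method: at each step, the next-highest is the one remaining person who never appears on the smaller side of a constraint between remaining people.
  Step 1: remaining {Nate, Kate, Mia, Eve}; on the smaller side: {Nate, Mia, Eve} → Kate is next (Kate > Nate; Kate > Eve).
  Step 2: remaining {Nate, Mia, Eve}; on the smaller side: {Nate, Mia} → Eve is next (Eve > Mia).
  Step 3: remaining {Nate, Mia}; on the smaller side: {Nate} → Mia is next (Mia > Nate).
  Step 4: only Nate remains → lowest.
Final ranking (highest to lowest):

Kate > Eve > Mia > Nate
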